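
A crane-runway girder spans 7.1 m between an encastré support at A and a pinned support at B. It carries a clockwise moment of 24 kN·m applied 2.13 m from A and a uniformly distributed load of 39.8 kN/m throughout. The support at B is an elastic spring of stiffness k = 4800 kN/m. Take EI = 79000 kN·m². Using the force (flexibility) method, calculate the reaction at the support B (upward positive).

Release the roller at B. Primary structure: cantilever fixed at A.
Primary-structure tip deflection at B by superposition:
  clockwise couple 24 at a = 2.13: M₀a(2L − a)/(2EI) = 308.5/EI
  UDL 39.8: wL⁴/(8EI) = 12642/EI
  δ_0 = 12951/EI
Tip deflection under a unit load at B: L³/(3EI) = 119.3/EI.
With EI = 79000 kN·m²: δ_0 = 0.16393 m and δ_{BB} = 0.00151 m/kN.
Compatibility — the spring shortens by R_B/k under the reaction it provides: δ_0 − R_B·δ_{BB} = R_B/k. With 1/k = 0.000208 m/kN, R_B = δ_0 / (δ_{BB} + 1/k) = 0.16393 / (0.00151 + 0.000208) = 95.39 kN.

R_B = 95.39 kN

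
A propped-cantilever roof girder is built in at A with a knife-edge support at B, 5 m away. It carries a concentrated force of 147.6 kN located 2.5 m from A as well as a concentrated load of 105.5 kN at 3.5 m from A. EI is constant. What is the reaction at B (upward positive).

Remove the prop at B; the released (primary) structure is a cantilever built in at A.
Free-end deflection of the primary structure under the applied loading (downward +):
  point load 147.6 at a = 2.5: Pa²(3L − a)/(6EI) = 1922/EI
  point load 105.5 at a = 3.5: Pa²(3L − a)/(6EI) = 2477/EI
  δ_0 = 4399/EI
Flexibility coefficient — unit upward force at B: δ_{BB} = L³/(3EI) = 41.67/EI.
Compatibility at B: δ_0 − R_B·δ_{BB} = 0, so R_B = 4399/41.67 = 105.6 kN.

R_B = 105.6 kN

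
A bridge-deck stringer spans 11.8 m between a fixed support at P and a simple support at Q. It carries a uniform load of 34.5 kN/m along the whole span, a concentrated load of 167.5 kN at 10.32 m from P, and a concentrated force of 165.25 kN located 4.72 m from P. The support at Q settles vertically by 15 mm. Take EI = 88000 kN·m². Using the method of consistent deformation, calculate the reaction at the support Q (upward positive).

Release the roller at Q. Primary structure: cantilever fixed at P.
Primary-structure tip deflection at Q by superposition:
  UDL 34.5: wL⁴/(8EI) = 83610/EI
  point load 167.5 at a = 10.32: Pa²(3L − a)/(6EI) = 74568/EI
  point load 165.25 at a = 4.72: Pa²(3L − a)/(6EI) = 18825/EI
  δ_0 = 177002/EI
Flexibility coefficient — unit upward force at Q: δ_{QQ} = L³/(3EI) = 547.7/EI.
With EI = 88000 kN·m²: δ_0 = 2.0114 m and δ_{QQ} = 0.006224 m/kN.
Compatibility — the beam at Q must follow the support down by 0.015 m: δ_0 − R_Q·δ_{QQ} = 0.015, so R_Q = (2.0114 − 0.015)/0.006224 = 320.8 kN.

R_Q = 320.8 kN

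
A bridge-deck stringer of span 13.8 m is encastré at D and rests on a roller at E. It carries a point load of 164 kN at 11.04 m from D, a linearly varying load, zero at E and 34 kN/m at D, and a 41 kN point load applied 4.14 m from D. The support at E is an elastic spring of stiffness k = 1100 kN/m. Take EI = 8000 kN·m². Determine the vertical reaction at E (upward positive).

Choose R_E as the redundant. The primary structure is the cantilever fixed at D.
Downward deflection at the released point E due to the loads:
  point load 164 at a = 11.04: Pa²(3L − a)/(6EI) = 101142/EI
  triangular load, peak 34 at the fixed end: w₀L⁴/(30EI) = 41103/EI
  point load 41 at a = 4.14: Pa²(3L − a)/(6EI) = 4364/EI
  δ_0 = 146609/EI
Flexibility coefficient — unit upward force at E: δ_{EE} = L³/(3EI) = 876/EI.
With EI = 8000 kN·m²: δ_0 = 18.326 m and δ_{EE} = 0.1095 m/kN.
Compatibility — the spring shortens by R_E/k under the reaction it provides: δ_0 − R_E·δ_{EE} = R_E/k. With 1/k = 0.000909 m/kN, R_E = δ_0 / (δ_{EE} + 1/k) = 18.326 / (0.1095 + 0.000909) = 166 kN.

R_E = 166 kN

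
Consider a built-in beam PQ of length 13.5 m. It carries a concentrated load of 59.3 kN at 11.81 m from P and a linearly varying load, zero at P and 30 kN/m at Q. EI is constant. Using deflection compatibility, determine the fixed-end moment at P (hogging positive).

M_P = 193.2 kN·m

Take the two fixed-end moments M_P, M_Q as redundants; the released structure is the simple span PQ.
Simple-span end rotations at P and Q under the given loads:
  at P: point load 59.3 at a = 11.81: Pab(L + b)/(6LEI) = 222/EI
  at Q: point load 59.3 at a = 11.81: Pab(L + a)/(6LEI) = 369.8/EI
  at P: triangular load, peak 30: 7w₀L³/(360EI) = 1435/EI
  at Q: triangular load, peak 30: w₀L³/(45EI) = 1640/EI
  θ_P0 = 1657/EI,  θ_Q0 = 2010/EI
Flexibility coefficients: a unit moment at one end gives L/(3EI) there and L/(6EI) at the far end, so f₁₁ = f₂₂ = 4.5/EI and f₁₂ = f₂₁ = 2.25/EI.
Compatibility — zero rotation at each built-in end:
  4.5 M_P + 2.25 M_Q = 1657
  2.25 M_P + 4.5 M_Q = 2010
Solving the pair gives M_P = 193.2 kN·m and M_Q = 350.1 kN·m (hogging).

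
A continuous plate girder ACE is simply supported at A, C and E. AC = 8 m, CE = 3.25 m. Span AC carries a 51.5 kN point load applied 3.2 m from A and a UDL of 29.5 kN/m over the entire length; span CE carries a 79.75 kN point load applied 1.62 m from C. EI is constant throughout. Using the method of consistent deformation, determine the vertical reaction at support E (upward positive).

R_E = -31.35 kN

Take M_C as the redundant. Released structure: two simple spans AC and CE with a hinge at C.
Rotations at C on the released spans (each span's end-slope, ×1/EI):
  span AC: point load 51.5 at a = 3.2: Pab(L + a)/(6LEI) = 184.6/EI
  span AC: UDL 29.5: wL³/(24EI) = 629.3/EI
  span CE: point load 79.75 at a = 1.62: Pab(L + b)/(6LEI) = 52.7/EI
  relative rotation θ_0 = (813.9 + 52.7)/EI = 866.6/EI
A unit hogging moment at C produces rotation L₁/(3EI) + L₂/(3EI) = 3.75/EI.
Slope continuity at C: θ_0 = M_C·3.75/EI, so M_C = 866.6/3.75 = 231.1 kN·m (hogging).
Span CE, ΣM about E: R_C^{CE}·3.25 = 130 + 231.1, so R_C^{CE} = 111.1 kN and R_E = 79.75 − 111.1 = -31.35 kN.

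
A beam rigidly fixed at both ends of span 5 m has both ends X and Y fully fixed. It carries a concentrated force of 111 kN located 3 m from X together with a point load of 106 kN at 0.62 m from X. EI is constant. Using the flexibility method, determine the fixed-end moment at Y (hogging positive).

Take the two fixed-end moments M_X, M_Y as redundants; the released structure is the simple span XY.
On the primary (simply-supported) span, the end slopes from the loading are:
  at X: point load 111 at a = 3: Pab(L + b)/(6LEI) = 155.4/EI
  at Y: point load 111 at a = 3: Pab(L + a)/(6LEI) = 177.6/EI
  at X: point load 106 at a = 0.62: Pab(L + b)/(6LEI) = 90/EI
  at Y: point load 106 at a = 0.62: Pab(L + a)/(6LEI) = 53.92/EI
  θ_X0 = 245.4/EI,  θ_Y0 = 231.5/EI
Flexibility coefficients: a unit moment at one end gives L/(3EI) there and L/(6EI) at the far end, so f₁₁ = f₂₂ = 1.667/EI and f₁₂ = f₂₁ = 0.8333/EI.
Compatibility — zero rotation at each built-in end:
  1.667 M_X + 0.8333 M_Y = 245.4
  0.8333 M_X + 1.667 M_Y = 231.5
Solving the pair gives M_X = 103.7 kN·m and M_Y = 87.06 kN·m (hogging).

M_Y = 87.06 kN·m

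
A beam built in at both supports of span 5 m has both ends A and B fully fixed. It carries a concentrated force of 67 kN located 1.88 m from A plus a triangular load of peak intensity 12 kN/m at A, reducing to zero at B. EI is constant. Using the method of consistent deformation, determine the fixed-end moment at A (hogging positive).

M_A = 64.05 kN·m

Release both end moments; the primary structure is a simply-supported span AB with redundants M_A and M_B.
On the primary (simply-supported) span, the end slopes from the loading are:
  at A: point load 67 at a = 1.88: Pab(L + b)/(6LEI) = 106.4/EI
  at B: point load 67 at a = 1.88: Pab(L + a)/(6LEI) = 90.13/EI
  at A: triangular load, peak 12: w₀L³/(45EI) = 33.33/EI
  at B: triangular load, peak 12: 7w₀L³/(360EI) = 29.17/EI
  θ_A0 = 139.7/EI,  θ_B0 = 119.3/EI
Flexibility coefficients: a unit moment at one end gives L/(3EI) there and L/(6EI) at the far end, so f₁₁ = f₂₂ = 1.667/EI and f₁₂ = f₂₁ = 0.8333/EI.
Compatibility — zero rotation at each built-in end:
  1.667 M_A + 0.8333 M_B = 139.7
  0.8333 M_A + 1.667 M_B = 119.3
Solving the pair gives M_A = 64.05 kN·m and M_B = 39.55 kN·m (hogging).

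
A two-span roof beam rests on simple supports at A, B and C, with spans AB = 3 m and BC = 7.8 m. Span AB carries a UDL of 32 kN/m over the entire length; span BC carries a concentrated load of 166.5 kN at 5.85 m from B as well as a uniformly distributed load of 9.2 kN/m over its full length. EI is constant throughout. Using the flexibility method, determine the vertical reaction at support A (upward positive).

R_A = -8.816 kN

Insert a hinge at B; M_B is the redundant, and each span becomes simply supported.
Discontinuity in slope at B on the released structure — sum the simple-span end rotations:
  span AB: UDL 32: wL³/(24EI) = 36/EI
  span BC: point load 166.5 at a = 5.85: Pab(L + b)/(6LEI) = 395.7/EI
  span BC: UDL 9.2: wL³/(24EI) = 181.9/EI
  relative rotation θ_0 = (36 + 577.6)/EI = 613.6/EI
A unit hogging moment at B produces rotation L₁/(3EI) + L₂/(3EI) = 3.6/EI.
Compatibility: M_B·(L₁+L₂)/(3EI) = θ_0, giving M_B = 170.4 kN·m (hogging).
Span AB, ΣM about A with M_B applied at B: R_B^{AB}·3 = 144 + 170.4, so R_B^{AB} = 104.8 kN and R_A = 96 − 104.8 = -8.816 kN.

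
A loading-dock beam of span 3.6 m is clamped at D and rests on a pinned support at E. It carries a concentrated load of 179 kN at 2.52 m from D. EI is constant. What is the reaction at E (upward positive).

Remove the prop at E; the released (primary) structure is a cantilever built in at D.
Primary-structure tip deflection at E by superposition:
  point load 179 at a = 2.52: Pa²(3L − a)/(6EI) = 1569/EI
Flexibility coefficient — unit upward force at E: δ_{EE} = L³/(3EI) = 15.55/EI.
The prop prevents deflection at E: R_E = δ_0/δ_{EE} = 1569/15.55 = 100.9 kN.

R_E = 100.9 kN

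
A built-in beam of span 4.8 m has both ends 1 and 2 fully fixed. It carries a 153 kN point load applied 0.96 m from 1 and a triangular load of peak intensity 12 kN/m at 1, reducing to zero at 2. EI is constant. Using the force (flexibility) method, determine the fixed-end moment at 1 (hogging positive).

Release both end moments; the primary structure is a simply-supported span 12 with redundants M_1 and M_2.
Simple-span end rotations at 1 and 2 under the given loads:
  at 1: point load 153 at a = 0.96: Pab(L + b)/(6LEI) = 169.2/EI
  at 2: point load 153 at a = 0.96: Pab(L + a)/(6LEI) = 112.8/EI
  at 1: triangular load, peak 12: w₀L³/(45EI) = 29.49/EI
  at 2: triangular load, peak 12: 7w₀L³/(360EI) = 25.8/EI
  θ_10 = 198.7/EI,  θ_20 = 138.6/EI
Flexibility coefficients: a unit moment at one end gives L/(3EI) there and L/(6EI) at the far end, so f₁₁ = f₂₂ = 1.6/EI and f₁₂ = f₂₁ = 0.8/EI.
Compatibility — zero rotation at each built-in end:
  1.6 M_1 + 0.8 M_2 = 198.7
  0.8 M_1 + 1.6 M_2 = 138.6
Solving the pair gives M_1 = 107.8 kN·m and M_2 = 32.72 kN·m (hogging).

M_1 = 107.8 kN·m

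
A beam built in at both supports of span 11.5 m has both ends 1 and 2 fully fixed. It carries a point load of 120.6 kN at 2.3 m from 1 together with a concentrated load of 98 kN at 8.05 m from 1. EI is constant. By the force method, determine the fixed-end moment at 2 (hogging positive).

Take the two fixed-end moments M_1, M_2 as redundants; the released structure is the simple span 12.
On the primary (simply-supported) span, the end slopes from the loading are:
  at 1: point load 120.6 at a = 2.3: Pab(L + b)/(6LEI) = 765.6/EI
  at 2: point load 120.6 at a = 2.3: Pab(L + a)/(6LEI) = 510.4/EI
  at 1: point load 98 at a = 8.05: Pab(L + b)/(6LEI) = 589.7/EI
  at 2: point load 98 at a = 8.05: Pab(L + a)/(6LEI) = 771.1/EI
  θ_10 = 1355/EI,  θ_20 = 1282/EI
Flexibility coefficients: a unit moment at one end gives L/(3EI) there and L/(6EI) at the far end, so f₁₁ = f₂₂ = 3.833/EI and f₁₂ = f₂₁ = 1.917/EI.
Compatibility — zero rotation at each built-in end:
  3.833 M_1 + 1.917 M_2 = 1355
  1.917 M_1 + 3.833 M_2 = 1282
Solving the pair gives M_1 = 248.5 kN·m and M_2 = 210 kN·m (hogging).

M_2 = 210 kN·m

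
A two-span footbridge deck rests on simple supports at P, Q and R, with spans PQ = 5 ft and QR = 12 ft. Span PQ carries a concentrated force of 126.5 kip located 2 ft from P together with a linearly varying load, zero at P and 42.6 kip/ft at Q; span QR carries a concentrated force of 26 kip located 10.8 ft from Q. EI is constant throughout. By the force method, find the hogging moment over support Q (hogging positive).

Release continuity at Q by inserting a hinge; the redundant is the internal moment M_Q. The primary structure is two simply-supported spans PQ and QR.
End slopes at the hinge Q, treating each span as simply supported:
  span PQ: point load 126.5 at a = 2: Pab(L + a)/(6LEI) = 177.1/EI
  span PQ: triangular load, peak 42.6: w₀L³/(45EI) = 118.3/EI
  span QR: point load 26 at a = 10.8: Pab(L + b)/(6LEI) = 61.78/EI
  relative rotation θ_0 = (295.4 + 61.78)/EI = 357.2/EI
A unit hogging moment at Q produces rotation L₁/(3EI) + L₂/(3EI) = 5.667/EI.
Compatibility: M_Q·(L₁+L₂)/(3EI) = θ_0, giving M_Q = 63.04 kip·ft (hogging).

M_Q = 63.04 kip·ft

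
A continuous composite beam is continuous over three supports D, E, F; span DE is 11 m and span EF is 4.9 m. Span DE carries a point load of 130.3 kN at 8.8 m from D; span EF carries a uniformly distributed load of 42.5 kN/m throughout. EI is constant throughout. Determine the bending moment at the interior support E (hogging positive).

Take M_E as the redundant. Released structure: two simple spans DE and EF with a hinge at E.
End slopes at the hinge E, treating each span as simply supported:
  span DE: point load 130.3 at a = 8.8: Pab(L + a)/(6LEI) = 756.8/EI
  span EF: UDL 42.5: wL³/(24EI) = 208.3/EI
  relative rotation θ_0 = (756.8 + 208.3)/EI = 965.1/EI
A unit hogging moment at E produces rotation L₁/(3EI) + L₂/(3EI) = 5.3/EI.
Compatibility: M_E·(L₁+L₂)/(3EI) = θ_0, giving M_E = 182.1 kN·m (hogging).

M_E = 182.1 kN·m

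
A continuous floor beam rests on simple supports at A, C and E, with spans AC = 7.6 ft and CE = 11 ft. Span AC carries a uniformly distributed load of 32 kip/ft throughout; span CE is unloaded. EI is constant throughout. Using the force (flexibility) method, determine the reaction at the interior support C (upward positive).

R_C = 142.6 kip

Take M_C as the redundant. Released structure: two simple spans AC and CE with a hinge at C.
Rotations at C on the released spans (each span's end-slope, ×1/EI):
  span AC: UDL 32: wL³/(24EI) = 585.3/EI
  relative rotation θ_0 = (585.3 + 0)/EI = 585.3/EI
A unit hogging moment at C produces rotation L₁/(3EI) + L₂/(3EI) = 6.2/EI.
Compatibility: M_C·(L₁+L₂)/(3EI) = θ_0, giving M_C = 94.4 kip·ft (hogging).
Span AC, ΣM about A with M_C applied at C: R_C^{AC}·7.6 = 924.2 + 94.4, so R_C^{AC} = 134 kip and R_A = 243.2 − 134 = 109.2 kip.
Span CE, ΣM about E: R_C^{CE}·11 = 0 + 94.4, so R_C^{CE} = 8.582 kip and R_E = 0 − 8.582 = -8.582 kip.
R_C = 134 + 8.582 = 142.6 kip.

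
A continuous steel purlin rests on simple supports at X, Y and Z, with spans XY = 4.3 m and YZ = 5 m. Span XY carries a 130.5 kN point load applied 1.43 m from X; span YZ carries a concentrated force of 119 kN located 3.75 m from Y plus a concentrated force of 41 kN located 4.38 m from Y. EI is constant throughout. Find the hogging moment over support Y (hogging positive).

M_Y = 82.59 kN·m

Insert a hinge at Y; M_Y is the redundant, and each span becomes simply supported.
Rotations at Y on the released spans (each span's end-slope, ×1/EI):
  span XY: point load 130.5 at a = 1.43: Pab(L + a)/(6LEI) = 118.9/EI
  span YZ: point load 119 at a = 3.75: Pab(L + b)/(6LEI) = 116.2/EI
  span YZ: point load 41 at a = 4.38: Pab(L + b)/(6LEI) = 20.86/EI
  relative rotation θ_0 = (118.9 + 137.1)/EI = 256/EI
A unit hogging moment at Y produces rotation L₁/(3EI) + L₂/(3EI) = 3.1/EI.
Compatibility: M_Y·(L₁+L₂)/(3EI) = θ_0, giving M_Y = 82.59 kN·m (hogging).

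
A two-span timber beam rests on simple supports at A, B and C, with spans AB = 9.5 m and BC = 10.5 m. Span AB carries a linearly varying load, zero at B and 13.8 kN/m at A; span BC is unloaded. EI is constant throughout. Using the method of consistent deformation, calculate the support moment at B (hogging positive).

Release continuity at B by inserting a hinge; the redundant is the internal moment M_B. The primary structure is two simply-supported spans AB and BC.
End slopes at the hinge B, treating each span as simply supported:
  span AB: triangular load, peak 13.8: 7w₀L³/(360EI) = 230.1/EI
  relative rotation θ_0 = (230.1 + 0)/EI = 230.1/EI
A unit hogging moment at B produces rotation L₁/(3EI) + L₂/(3EI) = 6.667/EI.
Slope continuity at B: θ_0 = M_B·6.667/EI, so M_B = 230.1/6.667 = 34.51 kN·m (hogging).

M_B = 34.51 kN·m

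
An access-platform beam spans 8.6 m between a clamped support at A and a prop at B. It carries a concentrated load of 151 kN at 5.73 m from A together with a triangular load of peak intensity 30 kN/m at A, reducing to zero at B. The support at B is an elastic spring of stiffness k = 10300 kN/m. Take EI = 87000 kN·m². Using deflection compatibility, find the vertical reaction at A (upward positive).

R_A = 180 kN

Choose R_B as the redundant. The primary structure is the cantilever fixed at A.
Free-end deflection of the primary structure under the applied loading (downward +):
  point load 151 at a = 5.73: Pa²(3L − a)/(6EI) = 16584/EI
  triangular load, peak 30 at the fixed end: w₀L⁴/(30EI) = 5470/EI
  δ_0 = 22054/EI
Tip deflection under a unit load at B: L³/(3EI) = 212/EI.
With EI = 87000 kN·m²: δ_0 = 0.25349 m and δ_{BB} = 0.002437 m/kN.
Compatibility — the spring shortens by R_B/k under the reaction it provides: δ_0 − R_B·δ_{BB} = R_B/k. With 1/k = 0.000097 m/kN, R_B = δ_0 / (δ_{BB} + 1/k) = 0.25349 / (0.002437 + 0.000097) = 100 kN.
Vertical equilibrium: R_A = ΣP − R_B = 280 − 100 = 180 kN.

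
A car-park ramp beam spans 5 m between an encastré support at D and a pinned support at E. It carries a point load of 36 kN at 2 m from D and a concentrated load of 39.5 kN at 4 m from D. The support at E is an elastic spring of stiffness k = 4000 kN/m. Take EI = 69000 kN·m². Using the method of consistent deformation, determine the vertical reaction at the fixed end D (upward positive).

R_D = 50.54 kN

Choose R_E as the redundant. The primary structure is the cantilever fixed at D.
Deflection at E on the released cantilever, summing each load's contribution:
  point load 36 at a = 2: Pa²(3L − a)/(6EI) = 312/EI
  point load 39.5 at a = 4: Pa²(3L − a)/(6EI) = 1159/EI
  δ_0 = 1471/EI
Tip deflection under a unit load at E: L³/(3EI) = 41.67/EI.
With EI = 69000 kN·m²: δ_0 = 0.021314 m and δ_{EE} = 0.000604 m/kN.
Compatibility — the spring shortens by R_E/k under the reaction it provides: δ_0 − R_E·δ_{EE} = R_E/k. With 1/k = 0.00025 m/kN, R_E = δ_0 / (δ_{EE} + 1/k) = 0.021314 / (0.000604 + 0.00025) = 24.96 kN.
Vertical equilibrium: R_D = ΣP − R_E = 75.5 − 24.96 = 50.54 kN.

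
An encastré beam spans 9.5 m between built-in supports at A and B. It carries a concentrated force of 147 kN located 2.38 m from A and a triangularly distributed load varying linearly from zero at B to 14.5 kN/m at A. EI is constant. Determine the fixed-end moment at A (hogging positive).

M_A = 262 kN·m

Release both end moments; the primary structure is a simply-supported span AB with redundants M_A and M_B.
Simple-span end rotations at A and B under the given loads:
  at A: point load 147 at a = 2.38: Pab(L + b)/(6LEI) = 726.3/EI
  at B: point load 147 at a = 2.38: Pab(L + a)/(6LEI) = 519.2/EI
  at A: triangular load, peak 14.5: w₀L³/(45EI) = 276.3/EI
  at B: triangular load, peak 14.5: 7w₀L³/(360EI) = 241.7/EI
  θ_A0 = 1003/EI,  θ_B0 = 760.9/EI
Flexibility coefficients: a unit moment at one end gives L/(3EI) there and L/(6EI) at the far end, so f₁₁ = f₂₂ = 3.167/EI and f₁₂ = f₂₁ = 1.583/EI.
Compatibility — zero rotation at each built-in end:
  3.167 M_A + 1.583 M_B = 1003
  1.583 M_A + 3.167 M_B = 760.9
Solving the pair gives M_A = 262 kN·m and M_B = 109.3 kN·m (hogging).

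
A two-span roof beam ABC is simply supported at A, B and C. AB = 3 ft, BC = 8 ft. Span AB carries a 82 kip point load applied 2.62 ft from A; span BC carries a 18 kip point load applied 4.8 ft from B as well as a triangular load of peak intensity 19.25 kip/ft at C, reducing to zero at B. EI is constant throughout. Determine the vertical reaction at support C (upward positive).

R_C = 52.53 kip

Release continuity at B by inserting a hinge; the redundant is the internal moment M_B. The primary structure is two simply-supported spans AB and BC.
End slopes at the hinge B, treating each span as simply supported:
  span AB: point load 82 at a = 2.62: Pab(L + a)/(6LEI) = 25.49/EI
  span BC: point load 18 at a = 4.8: Pab(L + b)/(6LEI) = 64.51/EI
  span BC: triangular load, peak 19.25: 7w₀L³/(360EI) = 191.6/EI
  relative rotation θ_0 = (25.49 + 256.2)/EI = 281.6/EI
A unit hogging moment at B produces rotation L₁/(3EI) + L₂/(3EI) = 3.667/EI.
Compatibility: M_B·(L₁+L₂)/(3EI) = θ_0, giving M_B = 76.81 kip·ft (hogging).
Span BC, ΣM about C: R_B^{BC}·8 = 262.9 + 76.81, so R_B^{BC} = 42.47 kip and R_C = 95 − 42.47 = 52.53 kip.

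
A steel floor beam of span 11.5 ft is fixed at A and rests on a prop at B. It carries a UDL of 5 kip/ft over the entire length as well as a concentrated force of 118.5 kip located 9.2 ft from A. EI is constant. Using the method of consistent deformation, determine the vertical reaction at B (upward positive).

Choose R_B as the redundant. The primary structure is the cantilever fixed at A.
Free-end deflection of the primary structure under the applied loading (downward +):
  UDL 5: wL⁴/(8EI) = 10931/EI
  point load 118.5 at a = 9.2: Pa²(3L − a)/(6EI) = 42292/EI
  δ_0 = 53224/EI
Flexibility coefficient — unit upward force at B: δ_{BB} = L³/(3EI) = 507/EI.
Compatibility at B: δ_0 − R_B·δ_{BB} = 0, so R_B = 53224/507 = 105 kip.

R_B = 105 kip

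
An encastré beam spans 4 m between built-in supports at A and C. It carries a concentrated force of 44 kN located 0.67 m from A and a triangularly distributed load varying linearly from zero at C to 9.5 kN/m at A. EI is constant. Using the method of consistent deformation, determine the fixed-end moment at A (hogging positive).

Take the two fixed-end moments M_A, M_C as redundants; the released structure is the simple span AC.
On the primary (simply-supported) span, the end slopes from the loading are:
  at A: point load 44 at a = 0.67: Pab(L + b)/(6LEI) = 29.98/EI
  at C: point load 44 at a = 0.67: Pab(L + a)/(6LEI) = 19.1/EI
  at A: triangular load, peak 9.5: w₀L³/(45EI) = 13.51/EI
  at C: triangular load, peak 9.5: 7w₀L³/(360EI) = 11.82/EI
  θ_A0 = 43.49/EI,  θ_C0 = 30.92/EI
Flexibility coefficients: a unit moment at one end gives L/(3EI) there and L/(6EI) at the far end, so f₁₁ = f₂₂ = 1.333/EI and f₁₂ = f₂₁ = 0.6667/EI.
Compatibility — zero rotation at each built-in end:
  1.333 M_A + 0.6667 M_C = 43.49
  0.6667 M_A + 1.333 M_C = 30.92
Solving the pair gives M_A = 28.03 kN·m and M_C = 9.177 kN·m (hogging).

M_A = 28.03 kN·m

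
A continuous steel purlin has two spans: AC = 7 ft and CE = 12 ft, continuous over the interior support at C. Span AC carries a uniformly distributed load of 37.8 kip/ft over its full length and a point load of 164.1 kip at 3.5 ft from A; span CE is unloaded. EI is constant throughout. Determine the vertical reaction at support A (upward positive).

R_A = 190.8 kip

Take M_C as the redundant. Released structure: two simple spans AC and CE with a hinge at C.
End slopes at the hinge C, treating each span as simply supported:
  span AC: UDL 37.8: wL³/(24EI) = 540.2/EI
  span AC: point load 164.1 at a = 3.5: Pab(L + a)/(6LEI) = 502.6/EI
  relative rotation θ_0 = (1043 + 0)/EI = 1043/EI
A unit hogging moment at C produces rotation L₁/(3EI) + L₂/(3EI) = 6.333/EI.
Slope continuity at C: θ_0 = M_C·6.333/EI, so M_C = 1043/6.333 = 164.6 kip·ft (hogging).
Span AC, ΣM about A with M_C applied at C: R_C^{AC}·7 = 1500 + 164.6, so R_C^{AC} = 237.9 kip and R_A = 428.7 − 237.9 = 190.8 kip.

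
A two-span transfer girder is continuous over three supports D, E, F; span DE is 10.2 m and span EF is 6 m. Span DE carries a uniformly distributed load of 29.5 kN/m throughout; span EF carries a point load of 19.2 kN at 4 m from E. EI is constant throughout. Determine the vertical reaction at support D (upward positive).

Insert a hinge at E; M_E is the redundant, and each span becomes simply supported.
End slopes at the hinge E, treating each span as simply supported:
  span DE: UDL 29.5: wL³/(24EI) = 1304/EI
  span EF: point load 19.2 at a = 4: Pab(L + b)/(6LEI) = 34.13/EI
  relative rotation θ_0 = (1304 + 34.13)/EI = 1339/EI
A unit hogging moment at E produces rotation L₁/(3EI) + L₂/(3EI) = 5.4/EI.
Slope continuity at E: θ_0 = M_E·5.4/EI, so M_E = 1339/5.4 = 247.9 kN·m (hogging).
Span DE, ΣM about D with M_E applied at E: R_E^{DE}·10.2 = 1535 + 247.9, so R_E^{DE} = 174.8 kN and R_D = 300.9 − 174.8 = 126.1 kN.

R_D = 126.1 kN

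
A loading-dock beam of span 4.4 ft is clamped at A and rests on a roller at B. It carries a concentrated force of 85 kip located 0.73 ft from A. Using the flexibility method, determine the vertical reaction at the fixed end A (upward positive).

Release the roller at B. Primary structure: cantilever fixed at A.
Primary-structure tip deflection at B by superposition:
  point load 85 at a = 0.73: Pa²(3L − a)/(6EI) = 94.14/EI
Tip deflection under a unit load at B: L³/(3EI) = 28.39/EI.
The prop prevents deflection at B: R_B = δ_0/δ_{BB} = 94.14/28.39 = 3.315 kip.
Vertical equilibrium: R_A = ΣP − R_B = 85 − 3.315 = 81.68 kip.

R_A = 81.68 kip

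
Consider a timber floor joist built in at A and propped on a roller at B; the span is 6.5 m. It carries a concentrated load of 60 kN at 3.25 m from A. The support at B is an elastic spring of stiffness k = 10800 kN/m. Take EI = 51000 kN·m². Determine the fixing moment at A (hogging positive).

Take the reaction at B as the redundant and release it; the primary structure is a cantilever fixed at A.
Downward deflection at the released point B due to the loads:
  point load 60 at a = 3.25: Pa²(3L − a)/(6EI) = 1716/EI
Tip deflection under a unit load at B: L³/(3EI) = 91.54/EI.
With EI = 51000 kN·m²: δ_0 = 0.033655 m and δ_{BB} = 0.001795 m/kN.
Compatibility — the spring shortens by R_B/k under the reaction it provides: δ_0 − R_B·δ_{BB} = R_B/k. With 1/k = 0.000093 m/kN, R_B = δ_0 / (δ_{BB} + 1/k) = 0.033655 / (0.001795 + 0.000093) = 17.83 kN.
Moment equilibrium about A: M_A = Σ(load moments about A) − R_B·L = 195 − 17.83×6.5 = 79.1 kN·m.

M_A = 79.1 kN·m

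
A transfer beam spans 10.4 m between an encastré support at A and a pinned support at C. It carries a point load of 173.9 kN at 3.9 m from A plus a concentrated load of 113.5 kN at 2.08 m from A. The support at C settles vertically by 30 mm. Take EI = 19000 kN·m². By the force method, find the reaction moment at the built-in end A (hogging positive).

Choose R_C as the redundant. The primary structure is the cantilever fixed at A.
Deflection at C on the released cantilever, summing each load's contribution:
  point load 173.9 at a = 3.9: Pa²(3L − a)/(6EI) = 12035/EI
  point load 113.5 at a = 2.08: Pa²(3L − a)/(6EI) = 2383/EI
  δ_0 = 14418/EI
Flexibility coefficient — unit upward force at C: δ_{CC} = L³/(3EI) = 375/EI.
With EI = 19000 kN·m²: δ_0 = 0.75884 m and δ_{CC} = 0.019734 m/kN.
Compatibility — the beam at C must follow the support down by 0.03 m: δ_0 − R_C·δ_{CC} = 0.03, so R_C = (0.75884 − 0.03)/0.019734 = 36.93 kN.
Moment equilibrium about A: M_A = Σ(load moments about A) − R_C·L = 914.3 − 36.93×10.4 = 530.2 kN·m.

M_A = 530.2 kN·m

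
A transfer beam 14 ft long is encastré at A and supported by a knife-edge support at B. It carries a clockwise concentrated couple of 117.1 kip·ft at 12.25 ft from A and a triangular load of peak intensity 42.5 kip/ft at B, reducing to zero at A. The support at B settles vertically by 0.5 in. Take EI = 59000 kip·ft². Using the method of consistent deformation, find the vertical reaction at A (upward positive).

R_A = 124.2 kip

Choose R_B as the redundant. The primary structure is the cantilever fixed at A.
Downward deflection at the released point B due to the loads:
  clockwise couple 117.1 at a = 12.25: M₀a(2L − a)/(2EI) = 11296/EI
  triangular load, peak 42.5 at the free end: 11w₀L⁴/(120EI) = 149662/EI
  δ_0 = 160959/EI
Tip deflection under a unit load at B: L³/(3EI) = 914.7/EI.
With EI = 59000 kip·ft²: δ_0 = 2.7281 ft and δ_{BB} = 0.015503 ft/kip.
Compatibility — the beam at B must follow the support down by 0.04167 ft: δ_0 − R_B·δ_{BB} = 0.04167, so R_B = (2.7281 − 0.04167)/0.015503 = 173.3 kip.
Vertical equilibrium: R_A = ΣP − R_B = 297.5 − 173.3 = 124.2 kip.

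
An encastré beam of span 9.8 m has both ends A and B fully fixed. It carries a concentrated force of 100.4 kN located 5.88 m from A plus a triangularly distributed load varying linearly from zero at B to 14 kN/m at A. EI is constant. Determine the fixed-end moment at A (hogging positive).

Take the two fixed-end moments M_A, M_B as redundants; the released structure is the simple span AB.
End rotations of the released simple span under the applied load (×1/EI):
  at A: point load 100.4 at a = 5.88: Pab(L + b)/(6LEI) = 540/EI
  at B: point load 100.4 at a = 5.88: Pab(L + a)/(6LEI) = 617.1/EI
  at A: triangular load, peak 14: w₀L³/(45EI) = 292.8/EI
  at B: triangular load, peak 14: 7w₀L³/(360EI) = 256.2/EI
  θ_A0 = 832.8/EI,  θ_B0 = 873.3/EI
Flexibility coefficients: a unit moment at one end gives L/(3EI) there and L/(6EI) at the far end, so f₁₁ = f₂₂ = 3.267/EI and f₁₂ = f₂₁ = 1.633/EI.
Compatibility — zero rotation at each built-in end:
  3.267 M_A + 1.633 M_B = 832.8
  1.633 M_A + 3.267 M_B = 873.3
Solving the pair gives M_A = 161.7 kN·m and M_B = 186.5 kN·m (hogging).

M_A = 161.7 kN·m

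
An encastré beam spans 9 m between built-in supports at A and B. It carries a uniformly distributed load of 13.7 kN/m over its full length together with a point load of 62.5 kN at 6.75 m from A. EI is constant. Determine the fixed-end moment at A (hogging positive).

Take the two fixed-end moments M_A, M_B as redundants; the released structure is the simple span AB.
End rotations of the released simple span under the applied load (×1/EI):
  at A: UDL 13.7: wL³/(24EI) = 416.1/EI
  at B: UDL 13.7: wL³/(24EI) = 416.1/EI
  at A: point load 62.5 at a = 6.75: Pab(L + b)/(6LEI) = 197.8/EI
  at B: point load 62.5 at a = 6.75: Pab(L + a)/(6LEI) = 276.9/EI
  θ_A0 = 613.9/EI,  θ_B0 = 693/EI
Flexibility coefficients: a unit moment at one end gives L/(3EI) there and L/(6EI) at the far end, so f₁₁ = f₂₂ = 3/EI and f₁₂ = f₂₁ = 1.5/EI.
Compatibility — zero rotation at each built-in end:
  3 M_A + 1.5 M_B = 613.9
  1.5 M_A + 3 M_B = 693
Solving the pair gives M_A = 118.8 kN·m and M_B = 171.6 kN·m (hogging).

M_A = 118.8 kN·m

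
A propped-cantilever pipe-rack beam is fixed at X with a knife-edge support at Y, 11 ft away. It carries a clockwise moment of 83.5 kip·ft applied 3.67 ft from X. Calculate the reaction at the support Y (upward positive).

R_Y = 6.33 kip

Release the roller at Y. Primary structure: cantilever fixed at X.
Primary-structure tip deflection at Y by superposition:
  clockwise couple 83.5 at a = 3.67: M₀a(2L − a)/(2EI) = 2809/EI
Flexibility coefficient — unit upward force at Y: δ_{YY} = L³/(3EI) = 443.7/EI.
The prop prevents deflection at Y: R_Y = δ_0/δ_{YY} = 2809/443.7 = 6.33 kip.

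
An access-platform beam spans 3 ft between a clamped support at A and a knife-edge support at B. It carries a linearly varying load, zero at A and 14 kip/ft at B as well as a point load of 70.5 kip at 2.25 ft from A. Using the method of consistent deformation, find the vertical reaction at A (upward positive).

R_A = 35.34 kip

Release the roller at B. Primary structure: cantilever fixed at A.
Free-end deflection of the primary structure under the applied loading (downward +):
  triangular load, peak 14 at the free end: 11w₀L⁴/(120EI) = 104/EI
  point load 70.5 at a = 2.25: Pa²(3L − a)/(6EI) = 401.5/EI
  δ_0 = 505.5/EI
Flexibility coefficient — unit upward force at B: δ_{BB} = L³/(3EI) = 9/EI.
Compatibility at B: δ_0 − R_B·δ_{BB} = 0, so R_B = 505.5/9 = 56.16 kip.
Vertical equilibrium: R_A = ΣP − R_B = 91.5 − 56.16 = 35.34 kip.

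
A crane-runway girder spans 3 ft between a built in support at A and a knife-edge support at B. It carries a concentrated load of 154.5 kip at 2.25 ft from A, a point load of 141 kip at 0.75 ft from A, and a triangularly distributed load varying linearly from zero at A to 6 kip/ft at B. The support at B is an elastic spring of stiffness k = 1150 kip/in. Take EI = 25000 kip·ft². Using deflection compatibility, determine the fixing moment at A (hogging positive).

M_A = 184.6 kip·ft

Release the roller at B. Primary structure: cantilever fixed at A.
Downward deflection at the released point B due to the loads:
  point load 154.5 at a = 2.25: Pa²(3L − a)/(6EI) = 879.9/EI
  point load 141 at a = 0.75: Pa²(3L − a)/(6EI) = 109.1/EI
  triangular load, peak 6 at the free end: 11w₀L⁴/(120EI) = 44.55/EI
  δ_0 = 1034/EI
Flexibility coefficient — unit upward force at B: δ_{BB} = L³/(3EI) = 9/EI.
With EI = 25000 kip·ft²: δ_0 = 0.041341 ft and δ_{BB} = 0.00036 ft/kip.
Compatibility — the spring shortens by R_B/k under the reaction it provides: δ_0 − R_B·δ_{BB} = R_B/k. With 1/k = 1/(1150×12) ft/kip = 0.000072 ft/kip, R_B = δ_0 / (δ_{BB} + 1/k) = 0.041341 / (0.00036 + 0.000072) = 95.59 kip.
Moment equilibrium about A: M_A = Σ(load moments about A) − R_B·L = 471.4 − 95.59×3 = 184.6 kip·ft.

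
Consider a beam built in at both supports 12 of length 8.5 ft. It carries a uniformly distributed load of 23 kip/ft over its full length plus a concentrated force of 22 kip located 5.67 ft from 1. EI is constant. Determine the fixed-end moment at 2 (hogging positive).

M_2 = 166.2 kip·ft

Take the two fixed-end moments M_1, M_2 as redundants; the released structure is the simple span 12.
Simple-span end rotations at 1 and 2 under the given loads:
  at 1: UDL 23: wL³/(24EI) = 588.5/EI
  at 2: UDL 23: wL³/(24EI) = 588.5/EI
  at 1: point load 22 at a = 5.67: Pab(L + b)/(6LEI) = 78.42/EI
  at 2: point load 22 at a = 5.67: Pab(L + a)/(6LEI) = 98.08/EI
  θ_10 = 667/EI,  θ_20 = 686.6/EI
Flexibility coefficients: a unit moment at one end gives L/(3EI) there and L/(6EI) at the far end, so f₁₁ = f₂₂ = 2.833/EI and f₁₂ = f₂₁ = 1.417/EI.
Compatibility — zero rotation at each built-in end:
  2.833 M_1 + 1.417 M_2 = 667
  1.417 M_1 + 2.833 M_2 = 686.6
Solving the pair gives M_1 = 152.3 kip·ft and M_2 = 166.2 kip·ft (hogging).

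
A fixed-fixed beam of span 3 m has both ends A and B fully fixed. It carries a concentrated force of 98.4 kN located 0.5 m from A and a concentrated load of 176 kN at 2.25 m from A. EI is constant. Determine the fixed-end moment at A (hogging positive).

Take the two fixed-end moments M_A, M_B as redundants; the released structure is the simple span AB.
On the primary (simply-supported) span, the end slopes from the loading are:
  at A: point load 98.4 at a = 0.5: Pab(L + b)/(6LEI) = 37.58/EI
  at B: point load 98.4 at a = 0.5: Pab(L + a)/(6LEI) = 23.92/EI
  at A: point load 176 at a = 2.25: Pab(L + b)/(6LEI) = 61.88/EI
  at B: point load 176 at a = 2.25: Pab(L + a)/(6LEI) = 86.62/EI
  θ_A0 = 99.46/EI,  θ_B0 = 110.5/EI
Flexibility coefficients: a unit moment at one end gives L/(3EI) there and L/(6EI) at the far end, so f₁₁ = f₂₂ = 1/EI and f₁₂ = f₂₁ = 0.5/EI.
Compatibility — zero rotation at each built-in end:
  1 M_A + 0.5 M_B = 99.46
  0.5 M_A + 1 M_B = 110.5
Solving the pair gives M_A = 58.92 kN·m and M_B = 81.08 kN·m (hogging).

M_A = 58.92 kN·m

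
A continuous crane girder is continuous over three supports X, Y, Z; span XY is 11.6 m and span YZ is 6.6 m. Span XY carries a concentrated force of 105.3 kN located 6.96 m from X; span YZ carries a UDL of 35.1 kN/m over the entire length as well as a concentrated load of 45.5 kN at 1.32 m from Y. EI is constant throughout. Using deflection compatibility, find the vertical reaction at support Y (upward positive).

R_Y = 271.1 kN

Insert a hinge at Y; M_Y is the redundant, and each span becomes simply supported.
End slopes at the hinge Y, treating each span as simply supported:
  span XY: point load 105.3 at a = 6.96: Pab(L + a)/(6LEI) = 906.8/EI
  span YZ: UDL 35.1: wL³/(24EI) = 420.5/EI
  span YZ: point load 45.5 at a = 1.32: Pab(L + b)/(6LEI) = 95.14/EI
  relative rotation θ_0 = (906.8 + 515.6)/EI = 1422/EI
A unit hogging moment at Y produces rotation L₁/(3EI) + L₂/(3EI) = 6.067/EI.
Slope continuity at Y: θ_0 = M_Y·6.067/EI, so M_Y = 1422/6.067 = 234.5 kN·m (hogging).
Span XY, ΣM about X with M_Y applied at Y: R_Y^{XY}·11.6 = 732.9 + 234.5, so R_Y^{XY} = 83.39 kN and R_X = 105.3 − 83.39 = 21.91 kN.
Span YZ, ΣM about Z: R_Y^{YZ}·6.6 = 1005 + 234.5, so R_Y^{YZ} = 187.8 kN and R_Z = 277.2 − 187.8 = 89.4 kN.
R_Y = 83.39 + 187.8 = 271.1 kN.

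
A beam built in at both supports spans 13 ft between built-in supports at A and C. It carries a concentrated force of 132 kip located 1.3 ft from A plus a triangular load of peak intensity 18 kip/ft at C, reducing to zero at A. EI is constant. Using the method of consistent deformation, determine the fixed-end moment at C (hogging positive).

M_C = 167.5 kip·ft

Take the two fixed-end moments M_A, M_C as redundants; the released structure is the simple span AC.
End rotations of the released simple span under the applied load (×1/EI):
  at A: point load 132 at a = 1.3: Pab(L + b)/(6LEI) = 635.8/EI
  at C: point load 132 at a = 1.3: Pab(L + a)/(6LEI) = 368.1/EI
  at A: triangular load, peak 18: 7w₀L³/(360EI) = 769/EI
  at C: triangular load, peak 18: w₀L³/(45EI) = 878.8/EI
  θ_A0 = 1405/EI,  θ_C0 = 1247/EI
Flexibility coefficients: a unit moment at one end gives L/(3EI) there and L/(6EI) at the far end, so f₁₁ = f₂₂ = 4.333/EI and f₁₂ = f₂₁ = 2.167/EI.
Compatibility — zero rotation at each built-in end:
  4.333 M_A + 2.167 M_C = 1405
  2.167 M_A + 4.333 M_C = 1247
Solving the pair gives M_A = 240.4 kip·ft and M_C = 167.5 kip·ft (hogging).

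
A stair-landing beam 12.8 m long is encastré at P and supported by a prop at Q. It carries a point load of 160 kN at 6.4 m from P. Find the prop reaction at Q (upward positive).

Release the roller at Q. Primary structure: cantilever fixed at P.
Free-end deflection of the primary structure under the applied loading (downward +):
  point load 160 at a = 6.4: Pa²(3L − a)/(6EI) = 34953/EI
Tip deflection under a unit load at Q: L³/(3EI) = 699.1/EI.
Compatibility at Q: δ_0 − R_Q·δ_{QQ} = 0, so R_Q = 34953/699.1 = 50 kN.

R_Q = 50 kN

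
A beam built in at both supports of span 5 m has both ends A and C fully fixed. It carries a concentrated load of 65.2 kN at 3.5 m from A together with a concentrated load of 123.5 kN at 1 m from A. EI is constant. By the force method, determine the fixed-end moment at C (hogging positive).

M_C = 67.68 kN·m

Release both end moments; the primary structure is a simply-supported span AC with redundants M_A and M_C.
End rotations of the released simple span under the applied load (×1/EI):
  at A: point load 65.2 at a = 3.5: Pab(L + b)/(6LEI) = 74.17/EI
  at C: point load 65.2 at a = 3.5: Pab(L + a)/(6LEI) = 96.98/EI
  at A: point load 123.5 at a = 1: Pab(L + b)/(6LEI) = 148.2/EI
  at C: point load 123.5 at a = 1: Pab(L + a)/(6LEI) = 98.8/EI
  θ_A0 = 222.4/EI,  θ_C0 = 195.8/EI
Flexibility coefficients: a unit moment at one end gives L/(3EI) there and L/(6EI) at the far end, so f₁₁ = f₂₂ = 1.667/EI and f₁₂ = f₂₁ = 0.8333/EI.
Compatibility — zero rotation at each built-in end:
  1.667 M_A + 0.8333 M_C = 222.4
  0.8333 M_A + 1.667 M_C = 195.8
Solving the pair gives M_A = 99.58 kN·m and M_C = 67.68 kN·m (hogging).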